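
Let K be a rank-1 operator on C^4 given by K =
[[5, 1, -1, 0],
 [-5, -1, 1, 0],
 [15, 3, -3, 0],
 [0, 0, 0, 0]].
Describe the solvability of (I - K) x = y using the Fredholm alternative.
(I - K) is singular (det(I - K) = 0, i.e. 1 ∈ sigma(K)). (I - K) x = y is solvable iff y ⊥ ker((I - K)^*) = span{(5, 1, -1, 0)}, i.e. iff 5y_1 + y_2 - y_3 = 0. When solvable, the solutions are x = y + c·(1, -1, 3, 0), c arbitrary (ker(I - K) = span{(1, -1, 3, 0)}, dimension 1).

K has rank 1, so it is an outer product K = u v^T: every row of K is a multiple of one row vector. Reading off the entries, u = (1, -1, 3, 0) and v = (5, 1, -1, 0) (row i of K equals u_i·v^T). A rank-one matrix u v^T satisfies K u = u (v·u) and kills the (3)-dimensional subspace v^⊥, so its characteristic polynomial is lambda^3 (lambda - v·u) with v·u = tr K = 1. Hence the eigenvalues of I - K are 1 (multiplicity 3) and 1 - (1) = 0, so det(I - K) = 0. (Direct check: I - K =
[[-4, -1, 1, 0],
 [5, 2, -1, 0],
 [-15, -3, 4, 0],
 [0, 0, 0, 1]]
has determinant 0.) So 1 is an eigenvalue of K and (I - K) is not invertible. The finite-dimensional Fredholm alternative says: either (I - K) is invertible, or ker(I - K) ≠ {0} and then range(I - K) = ker((I - K)^*)^⊥, with dim ker(I - K) = dim ker((I - K)^*). We are in the second case, so we need both kernels. Kernel of I - K: (I - K) u = u - u (v·u) = u - u = 0, so ker(I - K) = span{u} = span{(1, -1, 3, 0)} (it is exactly 1-dimensional because rank(I - K) = 3). Kernel of the adjoint: K is real, so (I - K)^* = I - K^T = I - v u^T, and (I - v u^T) v = v - v (u·v) = 0; hence ker((I - K)^*) = span{v} = span{(5, 1, -1, 0)}. Therefore (I - K) x = y is solvable iff <y, v> = 0, i.e. iff 5y_1 + y_2 - y_3 = 0. When this holds, K y = u (v·y) = 0, so (I - K) y = y and x = y is a particular solution; the full solution set is the line x = y + c·u = y + c·(1, -1, 3, 0), c ∈ C.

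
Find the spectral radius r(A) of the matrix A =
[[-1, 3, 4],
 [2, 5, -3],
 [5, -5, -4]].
r(A) ≈ 8.7415

The eigenvalues of A are the roots of its characteristic polynomial. With M = A (coefficients from the trace, the sum of principal 2x2 minors, and det A):
  p(λ) = det(λ I - M) = λ^3 - 62λ + 126.
No integer candidate from the rational root theorem (±divisors of 126) is a root, so the roots are irrational. The cubic discriminant is Δ = 524660 > 0, so there are three distinct real roots. p(-9) = -45 and p(-8) = 110 have opposite signs, so a root lies in (-9, -8); Newton's method refines it to λ ≈ -8.7415. p(2) = 10 and p(3) = -33 have opposite signs, so a root lies in (2, 3); Newton's method refines it to λ ≈ 2.2052. p(6) = -30 and p(7) = 35 have opposite signs, so a root lies in (6, 7); Newton's method refines it to λ ≈ 6.5363. Check (Vieta): the three roots sum to 0, matching tr M = 0.
Thus the eigenvalues (to 4 decimals) are -8.7415 (modulus 8.7415); 2.2052 (modulus 2.2052); 6.5363 (modulus 6.5363). The spectral radius is the largest modulus: r(A) ≈ 8.7415. (Cross-check: r(A) ≤ ||A||_2 ≈ 9.3475; equality holds whenever A is normal, though it can also hold for some non-normal A.)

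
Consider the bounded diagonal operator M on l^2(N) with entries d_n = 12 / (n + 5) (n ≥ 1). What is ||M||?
||M|| = 2 (attained at n = 1)

For M diagonal, ||M|| = sup_n |d_n| = sup_n 12/(n + 5). This is positive and strictly decreasing in n, so the supremum is attained at n = 1: d_1 = 12/(1 + 5) = 2. Hence ||M|| = 2.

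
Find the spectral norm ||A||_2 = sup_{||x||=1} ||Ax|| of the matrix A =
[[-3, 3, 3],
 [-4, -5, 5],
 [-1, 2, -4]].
||A||_2 ≈ 8.9802 (= sqrt(largest eigenvalue of A^T A))

||A||_2 = sigma_max(A) = sqrt(lambda_max(A^T A)). Form the symmetric matrix M = A^T A =
[[26, 9, -25],
 [9, 38, -24],
 [-25, -24, 50]].
Its characteristic polynomial (trace, sum of principal 2x2 minors, determinant of M give the coefficients) is
  p(λ) = det(λ I - M) = λ^3 - 114λ^2 + 2906λ - 17424.
No integer candidate from the rational root theorem (±divisors of 17424) is a root, so the roots are irrational. The cubic discriminant is Δ = 4032801904 > 0, so there are three distinct real roots. p(8) = -960 and p(9) = 225 have opposite signs, so a root lies in (8, 9); Newton's method refines it to λ ≈ 8.7981. p(24) = 480 and p(25) = -399 have opposite signs, so a root lies in (24, 25); Newton's method refines it to λ ≈ 24.5574. p(80) = -2544 and p(81) = 1449 have opposite signs, so a root lies in (80, 81); Newton's method refines it to λ ≈ 80.6444. Check (Vieta): the three roots sum to 114, matching tr M = 114.
So the eigenvalues of A^T A are ≈ 8.7981, 24.5574, 80.6444 (all ≥ 0, as they must be for A^T A). The largest is λ_max ≈ 80.6444, hence ||A||_2 = sqrt(λ_max) ≈ 8.9802.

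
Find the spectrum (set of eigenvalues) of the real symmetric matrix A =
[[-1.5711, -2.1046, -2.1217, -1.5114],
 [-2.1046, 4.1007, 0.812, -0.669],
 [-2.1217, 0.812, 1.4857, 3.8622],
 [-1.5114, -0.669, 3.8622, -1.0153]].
sigma(A) ≈ {-4, -3, 4, 6}

A is real symmetric, so its spectrum consists of real eigenvalues. Expanding the characteristic polynomial of the displayed matrix gives
  det(λ I - A) = p(λ) = λ^4 + (-3)λ^3 + (-34)λ^2 + (48)λ + (288).
Solving p(λ) = 0 yields eigenvalues ≈ -4, -3, 4, 6. (A is shown rounded to 4 decimals, so these recover the underlying integer eigenvalues to within that precision.)
Verification: the trace of A = 3 equals the sum of eigenvalues 3, and det(A) ≈ 288.0004 matches the eigenvalue product 288.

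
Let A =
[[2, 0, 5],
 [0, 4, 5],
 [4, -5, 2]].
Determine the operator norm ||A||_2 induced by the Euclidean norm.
||A||_2 ≈ 7.8681 (= sqrt(largest eigenvalue of A^T A))

||A||_2 = sigma_max(A) = sqrt(lambda_max(A^T A)). Form the symmetric matrix M = A^T A =
[[20, -20, 18],
 [-20, 41, 10],
 [18, 10, 54]].
Its characteristic polynomial (trace, sum of principal 2x2 minors, determinant of M give the coefficients) is
  p(λ) = det(λ I - M) = λ^3 - 115λ^2 + 3290λ - 196.
No integer candidate from the rational root theorem (±divisors of 196) is a root, so the roots are irrational. The cubic discriminant is Δ = 844982068 > 0, so there are three distinct real roots. p(0) = -196 and p(1) = 2980 have opposite signs, so a root lies in (0, 1); Newton's method refines it to λ ≈ 0.0597. p(53) = 16 and p(54) = -412 have opposite signs, so a root lies in (53, 54); Newton's method refines it to λ ≈ 53.0339. p(61) = -440 and p(62) = 52 have opposite signs, so a root lies in (61, 62); Newton's method refines it to λ ≈ 61.9064. Check (Vieta): the three roots sum to 115, matching tr M = 115.
So the eigenvalues of A^T A are ≈ 0.0597, 53.0339, 61.9064 (all ≥ 0, as they must be for A^T A). The largest is λ_max ≈ 61.9064, hence ||A||_2 = sqrt(λ_max) ≈ 7.8681.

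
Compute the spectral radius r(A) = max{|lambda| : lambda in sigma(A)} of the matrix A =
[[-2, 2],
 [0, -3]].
r(A) = 3

The eigenvalues of A are the roots of its characteristic polynomial. With M = A (coefficients from the trace and determinant):
  p(λ) = det(λ I - M) = λ^2 + 5λ + 6.
For λ^2 + 5λ + 6 the discriminant is 1. It is a perfect square (1^2), so the roots are rational: λ = (-5 ± 1)/2 = -2, -3.
Thus the eigenvalues (to 4 decimals) are -2 (modulus 2); -3 (modulus 3). The spectral radius is the largest modulus: r(A) = 3. (Cross-check: r(A) ≤ ||A||_2 ≈ 3.8106; equality holds whenever A is normal, though it can also hold for some non-normal A.)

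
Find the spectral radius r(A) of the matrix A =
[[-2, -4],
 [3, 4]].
r(A) = 2

The eigenvalues of A are the roots of its characteristic polynomial. With M = A (coefficients from the trace and determinant):
  p(λ) = det(λ I - M) = λ^2 - 2λ + 4.
For λ^2 - 2λ + 4 the discriminant is -12. It is negative, so the roots are the complex-conjugate pair λ = 1 ± (sqrt(12)/2) i ≈ 1 ± 1.7321i. For a conjugate pair the product of the roots equals the constant term, so |λ|^2 = 4 and |λ| = sqrt(4) = 2.
Thus the eigenvalues (to 4 decimals) are 1 ± 1.7321i (modulus 2). The spectral radius is the largest modulus: r(A) = 2. (Cross-check: r(A) ≤ ||A||_2 ≈ 6.6814; equality holds whenever A is normal, though it can also hold for some non-normal A.)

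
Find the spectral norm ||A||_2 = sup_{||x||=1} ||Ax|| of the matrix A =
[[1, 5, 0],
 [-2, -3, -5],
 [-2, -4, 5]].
||A||_2 ≈ 7.7265 (= sqrt(largest eigenvalue of A^T A))

||A||_2 = sigma_max(A) = sqrt(lambda_max(A^T A)). Form the symmetric matrix M = A^T A =
[[9, 19, 0],
 [19, 50, -5],
 [0, -5, 50]].
Its characteristic polynomial (trace, sum of principal 2x2 minors, determinant of M give the coefficients) is
  p(λ) = det(λ I - M) = λ^3 - 109λ^2 + 3014λ - 4225.
No integer candidate from the rational root theorem (±divisors of 4225) is a root, so the roots are irrational. The cubic discriminant is Δ = 1026711025 > 0, so there are three distinct real roots. p(1) = -1319 and p(2) = 1375 have opposite signs, so a root lies in (1, 2); Newton's method refines it to λ ≈ 1.4799. p(47) = 475 and p(48) = -97 have opposite signs, so a root lies in (47, 48); Newton's method refines it to λ ≈ 47.8218. p(59) = -449 and p(60) = 215 have opposite signs, so a root lies in (59, 60); Newton's method refines it to λ ≈ 59.6983. Check (Vieta): the three roots sum to 109, matching tr M = 109.
So the eigenvalues of A^T A are ≈ 1.4799, 47.8218, 59.6983 (all ≥ 0, as they must be for A^T A). The largest is λ_max ≈ 59.6983, hence ||A||_2 = sqrt(λ_max) ≈ 7.7265.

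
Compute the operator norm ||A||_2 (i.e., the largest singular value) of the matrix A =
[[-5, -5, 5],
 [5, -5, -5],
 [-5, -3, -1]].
||A||_2 = sqrt((125 + sqrt(9625))/2) ≈ 10.5619 (= sqrt(largest eigenvalue of A^T A))

||A||_2 = sigma_max(A) = sqrt(lambda_max(A^T A)). Form the symmetric matrix M = A^T A =
[[75, 15, -45],
 [15, 59, 3],
 [-45, 3, 51]].
Its characteristic polynomial (trace, sum of principal 2x2 minors, determinant of M give the coefficients) is
  p(λ) = det(λ I - M) = λ^3 - 185λ^2 + 9000λ - 90000.
By the rational root theorem any rational root is an integer divisor of 90000. Testing λ = 60: p(60) = 216000 - 666000 + 540000 - 90000 = 0, so λ = 60 is a root. Dividing out (λ - 60) leaves p(λ) = (λ - 60)(λ^2 - 125λ + 1500). For λ^2 - 125λ + 1500 the discriminant is 9625. It is nonnegative but not a perfect square, so the roots are real and irrational: λ = (125 ± sqrt(9625))/2 ≈ 111.5535, 13.4465.
So the eigenvalues of A^T A are ≈ 13.4465, 60, 111.5535 (all ≥ 0, as they must be for A^T A). The largest is λ_max = (125 + sqrt(9625))/2 ≈ 111.5535, hence ||A||_2 = sqrt(λ_max) = sqrt((125 + sqrt(9625))/2) ≈ 10.5619.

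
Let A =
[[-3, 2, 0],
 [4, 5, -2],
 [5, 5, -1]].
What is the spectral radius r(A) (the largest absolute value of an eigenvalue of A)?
r(A) = (2 + sqrt(40))/2 ≈ 4.1623

The eigenvalues of A are the roots of its characteristic polynomial. With M = A (coefficients from the trace, the sum of principal 2x2 minors, and det A):
  p(λ) = det(λ I - M) = λ^3 - λ^2 - 15λ + 27.
By the rational root theorem any rational root is an integer divisor of 27. Testing λ = 3: p(3) = 27 - 9 - 45 + 27 = 0, so λ = 3 is a root. Dividing out (λ - 3) leaves p(λ) = (λ - 3)(λ^2 + 2λ - 9). For λ^2 + 2λ - 9 the discriminant is 40. It is nonnegative but not a perfect square, so the roots are real and irrational: λ = (-2 ± sqrt(40))/2 ≈ 2.1623, -4.1623.
Thus the eigenvalues (to 4 decimals) are 2.1623 (modulus 2.1623); -4.1623 (modulus 4.1623); 3 (modulus 3). The spectral radius is the largest modulus: r(A) = (2 + sqrt(40))/2 ≈ 4.1623. (Cross-check: r(A) ≤ ||A||_2 ≈ 9.7673; equality holds whenever A is normal, though it can also hold for some non-normal A.)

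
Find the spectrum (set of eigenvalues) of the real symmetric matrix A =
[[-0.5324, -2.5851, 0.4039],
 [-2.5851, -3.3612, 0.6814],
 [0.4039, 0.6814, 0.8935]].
sigma(A) ≈ {-5, 1} (1 with multiplicity 2)

A is real symmetric, so its spectrum consists of real eigenvalues. Expanding the characteristic polynomial of the displayed matrix gives
  det(λ I - A) = p(λ) = λ^3 + (3)λ^2 + (-9)λ + (5).
Solving p(λ) = 0 yields eigenvalues ≈ -5, 1, 1. (A is shown rounded to 4 decimals, so these recover the underlying integer eigenvalues to within that precision.)
Verification: the trace of A = -3 equals the sum of eigenvalues -3, and det(A) ≈ -4.9995 matches the eigenvalue product -5.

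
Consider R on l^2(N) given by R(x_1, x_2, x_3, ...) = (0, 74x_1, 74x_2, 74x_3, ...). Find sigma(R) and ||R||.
sigma(R) = closed disk {z in C : |z| ≤ 74}; ||R|| = 74

Note R = 74·U where U is the unit right shift (U x)_k = x_{k-1} (with x_0 := 0); so ||R|| = 74||U|| and sigma(R) = 74·sigma(U). ||R x||^2 = sum_{k≥1} |74x_k|^2 = 5476||x||^2, so ||R|| = 74 and sigma(R) ⊂ {|z| ≤ 74}. For any |lambda| < 74, the equation (R - lambda I) x = 0 forces x_1 = 0, then 74x_k = lambda x_{k+1} ⇒ x = 0, so R has no eigenvalues. But (R - lambda I) is not surjective for |lambda| < 74: solving (R - lambda I) x = e_1 would require x_n proportional to (lambda/74)^(-n), which is not in l^2. So every |lambda| < 74 lies in the residual spectrum. The boundary |lambda| = 74 is in the approximate point spectrum (the spectrum is closed). Hence sigma(R) is the closed disk of radius 74.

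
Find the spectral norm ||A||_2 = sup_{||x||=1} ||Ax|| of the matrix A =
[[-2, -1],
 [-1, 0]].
||A||_2 = sqrt((6 + sqrt(32))/2) ≈ 2.4142 (= sqrt(largest eigenvalue of A^T A))

||A||_2 = sigma_max(A) = sqrt(lambda_max(A^T A)). Form the symmetric matrix M = A^T A =
[[5, 2],
 [2, 1]].
Its characteristic polynomial (trace, determinant of M give the coefficients) is
  p(λ) = det(λ I - M) = λ^2 - 6λ + 1.
For λ^2 - 6λ + 1 the discriminant is 32. It is nonnegative but not a perfect square, so the roots are real and irrational: λ = (6 ± sqrt(32))/2 ≈ 5.8284, 0.1716.
So the eigenvalues of A^T A are ≈ 0.1716, 5.8284 (all ≥ 0, as they must be for A^T A). The largest is λ_max = (6 + sqrt(32))/2 ≈ 5.8284, hence ||A||_2 = sqrt(λ_max) = sqrt((6 + sqrt(32))/2) ≈ 2.4142.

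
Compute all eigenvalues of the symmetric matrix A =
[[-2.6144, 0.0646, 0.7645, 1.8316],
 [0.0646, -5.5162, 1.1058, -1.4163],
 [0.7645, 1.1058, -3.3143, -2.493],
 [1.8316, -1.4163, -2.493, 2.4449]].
sigma(A) ≈ {-6, -5, -2, 4}

A is real symmetric, so its spectrum consists of real eigenvalues. Expanding the characteristic polynomial of the displayed matrix gives
  det(λ I - A) = p(λ) = λ^4 + (9)λ^3 + (0)λ^2 + (-148.001)λ + (-240.007).
Solving p(λ) = 0 yields eigenvalues ≈ -6, -5, -2, 4. (A is shown rounded to 4 decimals, so these recover the underlying integer eigenvalues to within that precision.)
Verification: the trace of A = -9 equals the sum of eigenvalues -9, and det(A) ≈ -240.0070 matches the eigenvalue product -240.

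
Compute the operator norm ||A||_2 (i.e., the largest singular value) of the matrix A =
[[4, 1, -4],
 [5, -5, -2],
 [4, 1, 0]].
||A||_2 ≈ 8.7649 (= sqrt(largest eigenvalue of A^T A))

||A||_2 = sigma_max(A) = sqrt(lambda_max(A^T A)). Form the symmetric matrix M = A^T A =
[[57, -17, -26],
 [-17, 27, 6],
 [-26, 6, 20]].
Its characteristic polynomial (trace, sum of principal 2x2 minors, determinant of M give the coefficients) is
  p(λ) = det(λ I - M) = λ^3 - 104λ^2 + 2218λ - 10000.
No integer candidate from the rational root theorem (±divisors of 10000) is a root, so the roots are irrational. The cubic discriminant is Δ = 3389954656 > 0, so there are three distinct real roots. p(6) = -220 and p(7) = 773 have opposite signs, so a root lies in (6, 7); Newton's method refines it to λ ≈ 6.2075. p(20) = 760 and p(21) = -25 have opposite signs, so a root lies in (20, 21); Newton's method refines it to λ ≈ 20.9697. p(76) = -3160 and p(77) = 703 have opposite signs, so a root lies in (76, 77); Newton's method refines it to λ ≈ 76.8228. Check (Vieta): the three roots sum to 104, matching tr M = 104.
So the eigenvalues of A^T A are ≈ 6.2075, 20.9697, 76.8228 (all ≥ 0, as they must be for A^T A). The largest is λ_max ≈ 76.8228, hence ||A||_2 = sqrt(λ_max) ≈ 8.7649.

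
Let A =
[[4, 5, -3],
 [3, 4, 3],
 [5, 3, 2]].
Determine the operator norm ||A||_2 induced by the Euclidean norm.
||A||_2 ≈ 9.8824 (= sqrt(largest eigenvalue of A^T A))

||A||_2 = sigma_max(A) = sqrt(lambda_max(A^T A)). Form the symmetric matrix M = A^T A =
[[50, 47, 7],
 [47, 50, 3],
 [7, 3, 22]].
Its characteristic polynomial (trace, sum of principal 2x2 minors, determinant of M give the coefficients) is
  p(λ) = det(λ I - M) = λ^3 - 122λ^2 + 2433λ - 5476.
No integer candidate from the rational root theorem (±divisors of 5476) is a root, so the roots are irrational. The cubic discriminant is Δ = 19170780352 > 0, so there are three distinct real roots. p(2) = -1090 and p(3) = 752 have opposite signs, so a root lies in (2, 3); Newton's method refines it to λ ≈ 2.5766. p(21) = 1076 and p(22) = -350 have opposite signs, so a root lies in (21, 22); Newton's method refines it to λ ≈ 21.7618. p(97) = -4700 and p(98) = 2462 have opposite signs, so a root lies in (97, 98); Newton's method refines it to λ ≈ 97.6616. Check (Vieta): the three roots sum to 122, matching tr M = 122.
So the eigenvalues of A^T A are ≈ 2.5766, 21.7618, 97.6616 (all ≥ 0, as they must be for A^T A). The largest is λ_max ≈ 97.6616, hence ||A||_2 = sqrt(λ_max) ≈ 9.8824.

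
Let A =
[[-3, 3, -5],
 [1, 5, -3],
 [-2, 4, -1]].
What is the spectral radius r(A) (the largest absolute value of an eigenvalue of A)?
r(A) ≈ 5.1442

The eigenvalues of A are the roots of its characteristic polynomial. With M = A (coefficients from the trace, the sum of principal 2x2 minors, and det A):
  p(λ) = det(λ I - M) = λ^3 - λ^2 - 18λ + 70.
No integer candidate from the rational root theorem (±divisors of 70) is a root, so the roots are irrational. The cubic discriminant is Δ = -85688 < 0, so there is one real root and a complex-conjugate pair. p(-6) = -74 and p(-5) = 10 have opposite signs, so a root lies in (-6, -5); Newton's method refines it to λ ≈ -5.1442. Dividing out (λ - (-5.1442)) leaves approximately λ^2 - 6.1442λ + 13.6075. For λ^2 - 6.1442λ + 13.6075 the discriminant is -16.6781. It is negative, so the remaining roots are the complex-conjugate pair λ ≈ 3.0721 ± 2.0419i. Their product equals the constant term, so |λ|^2 ≈ 13.6075 and |λ| ≈ 3.6888.
Thus the eigenvalues (to 4 decimals) are -5.1442 (modulus 5.1442); 3.0721 ± 2.0419i (modulus 3.6888). The spectral radius is the largest modulus: r(A) ≈ 5.1442. (Cross-check: r(A) ≤ ||A||_2 ≈ 9.0636; equality holds whenever A is normal, though it can also hold for some non-normal A.)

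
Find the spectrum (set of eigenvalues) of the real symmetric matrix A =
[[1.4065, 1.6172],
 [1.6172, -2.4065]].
sigma(A) ≈ {-3, 2}

A is real symmetric, so its spectrum consists of real eigenvalues. Expanding the characteristic polynomial of the displayed matrix gives
  det(λ I - A) = p(λ) = λ^2 + (1)λ + (-6).
Solving p(λ) = 0 yields eigenvalues ≈ -3, 2. (A is shown rounded to 4 decimals, so these recover the underlying integer eigenvalues to within that precision.)
Verification: the trace of A = -1 equals the sum of eigenvalues -1, and det(A) ≈ -6.0001 matches the eigenvalue product -6.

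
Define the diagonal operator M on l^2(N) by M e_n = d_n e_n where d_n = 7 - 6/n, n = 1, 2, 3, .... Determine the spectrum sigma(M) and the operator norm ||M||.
sigma(M) = {7 - 6/n : n ≥ 1} ∪ {7}; ||M|| = 7

A bounded diagonal operator on l^2 with diagonal entries d_n has spectrum equal to the closure of {d_n : n ≥ 1}: every d_n is an eigenvalue (with eigenvector e_n), so {d_n} ⊂ sigma(M); the spectrum is closed, so its closure is too; and for lambda not in the closure, (M - lambda I) has bounded inverse (the diagonal entries 1/(d_n - lambda) are bounded). For our sequence d_n = 7 - 6/n, n = 1, 2, 3, ...:
  - {d_n} = {7 - 6/n : n ≥ 1}; the only limit point is 7
  - closure = {7 - 6/n : n ≥ 1} ∪ {7}
For the norm: a diagonal operator has ||M|| = sup_n |d_n|. Here d_n = 7 - 6/n increases monotonically from d_1 = 1 toward 7, with all terms in [1, 7); so sup_n |d_n| = 7 (the supremum is the limit, not attained). So ||M|| = 7.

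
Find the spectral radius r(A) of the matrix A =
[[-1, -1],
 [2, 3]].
r(A) = (2 + sqrt(8))/2 ≈ 2.4142

The eigenvalues of A are the roots of its characteristic polynomial. With M = A (coefficients from the trace and determinant):
  p(λ) = det(λ I - M) = λ^2 - 2λ - 1.
For λ^2 - 2λ - 1 the discriminant is 8. It is nonnegative but not a perfect square, so the roots are real and irrational: λ = (2 ± sqrt(8))/2 ≈ 2.4142, -0.4142.
Thus the eigenvalues (to 4 decimals) are 2.4142 (modulus 2.4142); -0.4142 (modulus 0.4142). The spectral radius is the largest modulus: r(A) = (2 + sqrt(8))/2 ≈ 2.4142. (Cross-check: r(A) ≤ ||A||_2 ≈ 3.8643; equality holds whenever A is normal, though it can also hold for some non-normal A.)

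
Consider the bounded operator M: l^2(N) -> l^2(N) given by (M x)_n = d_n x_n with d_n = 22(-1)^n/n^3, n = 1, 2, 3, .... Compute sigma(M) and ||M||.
sigma(M) = {22(-1)^n/n^3 : n ≥ 1} ∪ {0}; ||M|| = 22

A bounded diagonal operator on l^2 with diagonal entries d_n has spectrum equal to the closure of {d_n : n ≥ 1}: every d_n is an eigenvalue (with eigenvector e_n), so {d_n} ⊂ sigma(M); the spectrum is closed, so its closure is too; and for lambda not in the closure, (M - lambda I) has bounded inverse (the diagonal entries 1/(d_n - lambda) are bounded). For our sequence d_n = 22(-1)^n/n^3, n = 1, 2, 3, ...:
  - {d_n} = {22(-1)^n/n^3 : n ≥ 1}; the only limit point is 0
  - closure = {22(-1)^n/n^3 : n ≥ 1} ∪ {0}
For the norm: a diagonal operator has ||M|| = sup_n |d_n|. Here |d_n| = 22/n^3 is decreasing, so sup_n |d_n| = |d_1| = 22. So ||M|| = 22.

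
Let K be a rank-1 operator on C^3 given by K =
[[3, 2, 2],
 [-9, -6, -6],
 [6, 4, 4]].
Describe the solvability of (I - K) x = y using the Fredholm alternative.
(I - K) is singular (det(I - K) = 0, i.e. 1 ∈ sigma(K)). (I - K) x = y is solvable iff y ⊥ ker((I - K)^*) = span{(3, 2, 2)}, i.e. iff 3y_1 + 2y_2 + 2y_3 = 0. When solvable, the solutions are x = y + c·(1, -3, 2), c arbitrary (ker(I - K) = span{(1, -3, 2)}, dimension 1).

K has rank 1, so it is an outer product K = u v^T: every row of K is a multiple of one row vector. Reading off the entries, u = (1, -3, 2) and v = (3, 2, 2) (row i of K equals u_i·v^T). A rank-one matrix u v^T satisfies K u = u (v·u) and kills the (2)-dimensional subspace v^⊥, so its characteristic polynomial is lambda^2 (lambda - v·u) with v·u = tr K = 1. Hence the eigenvalues of I - K are 1 (multiplicity 2) and 1 - (1) = 0, so det(I - K) = 0. (Direct check: I - K =
[[-2, -2, -2],
 [9, 7, 6],
 [-6, -4, -3]]
has determinant 0.) So 1 is an eigenvalue of K and (I - K) is not invertible. The finite-dimensional Fredholm alternative says: either (I - K) is invertible, or ker(I - K) ≠ {0} and then range(I - K) = ker((I - K)^*)^⊥, with dim ker(I - K) = dim ker((I - K)^*). We are in the second case, so we need both kernels. Kernel of I - K: (I - K) u = u - u (v·u) = u - u = 0, so ker(I - K) = span{u} = span{(1, -3, 2)} (it is exactly 1-dimensional because rank(I - K) = 2). Kernel of the adjoint: K is real, so (I - K)^* = I - K^T = I - v u^T, and (I - v u^T) v = v - v (u·v) = 0; hence ker((I - K)^*) = span{v} = span{(3, 2, 2)}. Therefore (I - K) x = y is solvable iff <y, v> = 0, i.e. iff 3y_1 + 2y_2 + 2y_3 = 0. When this holds, K y = u (v·y) = 0, so (I - K) y = y and x = y is a particular solution; the full solution set is the line x = y + c·u = y + c·(1, -3, 2), c ∈ C.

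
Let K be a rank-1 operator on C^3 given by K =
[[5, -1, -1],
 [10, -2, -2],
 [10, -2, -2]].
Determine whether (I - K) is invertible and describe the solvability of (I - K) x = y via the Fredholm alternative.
(I - K) is singular (det(I - K) = 0, i.e. 1 ∈ sigma(K)). (I - K) x = y is solvable iff y ⊥ ker((I - K)^*) = span{(5, -1, -1)}, i.e. iff 5y_1 - y_2 - y_3 = 0. When solvable, the solutions are x = y + c·(1, 2, 2), c arbitrary (ker(I - K) = span{(1, 2, 2)}, dimension 1).

K has rank 1, so it is an outer product K = u v^T: every row of K is a multiple of one row vector. Reading off the entries, u = (1, 2, 2) and v = (5, -1, -1) (row i of K equals u_i·v^T). A rank-one matrix u v^T satisfies K u = u (v·u) and kills the (2)-dimensional subspace v^⊥, so its characteristic polynomial is lambda^2 (lambda - v·u) with v·u = tr K = 1. Hence the eigenvalues of I - K are 1 (multiplicity 2) and 1 - (1) = 0, so det(I - K) = 0. (Direct check: I - K =
[[-4, 1, 1],
 [-10, 3, 2],
 [-10, 2, 3]]
has determinant 0.) So 1 is an eigenvalue of K and (I - K) is not invertible. The finite-dimensional Fredholm alternative says: either (I - K) is invertible, or ker(I - K) ≠ {0} and then range(I - K) = ker((I - K)^*)^⊥, with dim ker(I - K) = dim ker((I - K)^*). We are in the second case, so we need both kernels. Kernel of I - K: (I - K) u = u - u (v·u) = u - u = 0, so ker(I - K) = span{u} = span{(1, 2, 2)} (it is exactly 1-dimensional because rank(I - K) = 2). Kernel of the adjoint: K is real, so (I - K)^* = I - K^T = I - v u^T, and (I - v u^T) v = v - v (u·v) = 0; hence ker((I - K)^*) = span{v} = span{(5, -1, -1)}. Therefore (I - K) x = y is solvable iff <y, v> = 0, i.e. iff 5y_1 - y_2 - y_3 = 0. When this holds, K y = u (v·y) = 0, so (I - K) y = y and x = y is a particular solution; the full solution set is the line x = y + c·u = y + c·(1, 2, 2), c ∈ C.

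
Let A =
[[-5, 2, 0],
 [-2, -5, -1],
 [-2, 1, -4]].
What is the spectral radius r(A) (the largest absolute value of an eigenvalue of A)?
r(A) ≈ 5.7219

The eigenvalues of A are the roots of its characteristic polynomial. With M = A (coefficients from the trace, the sum of principal 2x2 minors, and det A):
  p(λ) = det(λ I - M) = λ^3 + 14λ^2 + 70λ + 117.
No integer candidate from the rational root theorem (±divisors of 117) is a root, so the roots are irrational. The cubic discriminant is Δ = -1515 < 0, so there is one real root and a complex-conjugate pair. p(-4) = -3 and p(-3) = 6 have opposite signs, so a root lies in (-4, -3); Newton's method refines it to λ ≈ -3.5735. Dividing out (λ - (-3.5735)) leaves approximately λ^2 + 10.4265λ + 32.7406. For λ^2 + 10.4265λ + 32.7406 the discriminant is -22.2514. It is negative, so the remaining roots are the complex-conjugate pair λ ≈ -5.2132 ± 2.3586i. Their product equals the constant term, so |λ|^2 ≈ 32.7406 and |λ| ≈ 5.7219.
Thus the eigenvalues (to 4 decimals) are -3.5735 (modulus 3.5735); -5.2132 ± 2.3586i (modulus 5.7219). The spectral radius is the largest modulus: r(A) ≈ 5.7219. (Cross-check: r(A) ≤ ||A||_2 ≈ 6.1679; equality holds whenever A is normal, though it can also hold for some non-normal A.)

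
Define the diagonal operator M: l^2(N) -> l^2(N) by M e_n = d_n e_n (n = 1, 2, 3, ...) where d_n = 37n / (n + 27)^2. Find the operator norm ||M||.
||M|| = 37/108 (attained at n = 27)

For M diagonal, ||M|| = sup_n |d_n|. Treat f(x) = 37x / (x + 27)^2 for real x > 0. By the quotient rule, f'(x) = 37(27 - x)/(x + 27)^3, which is positive for x < 27 and negative for x > 27. So f has a unique maximum at x = 27, and since 27 is a positive integer, the supremum over n ≥ 1 is attained at n = 27: d_27 = 37·27/(27 + 27)^2 = 37·27/2916 = 37/108. Hence ||M|| = 37/108.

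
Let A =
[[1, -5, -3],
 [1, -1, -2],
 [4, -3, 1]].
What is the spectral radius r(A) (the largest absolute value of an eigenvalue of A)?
r(A) ≈ 3.7223

The eigenvalues of A are the roots of its characteristic polynomial. With M = A (coefficients from the trace, the sum of principal 2x2 minors, and det A):
  p(λ) = det(λ I - M) = λ^3 - λ^2 + 10λ - 35.
No integer candidate from the rational root theorem (±divisors of 35) is a root, so the roots are irrational. The cubic discriminant is Δ = -30815 < 0, so there is one real root and a complex-conjugate pair. p(2) = -11 and p(3) = 13 have opposite signs, so a root lies in (2, 3); Newton's method refines it to λ ≈ 2.5261. Dividing out (λ - (2.5261)) leaves approximately λ^2 + 1.5261λ + 13.8552. For λ^2 + 1.5261λ + 13.8552 the discriminant is -53.0917. It is negative, so the remaining roots are the complex-conjugate pair λ ≈ -0.7631 ± 3.6432i. Their product equals the constant term, so |λ|^2 ≈ 13.8552 and |λ| ≈ 3.7223.
Thus the eigenvalues (to 4 decimals) are 2.5261 (modulus 2.5261); -0.7631 ± 3.6432i (modulus 3.7223). The spectral radius is the largest modulus: r(A) ≈ 3.7223. (Cross-check: r(A) ≤ ||A||_2 ≈ 7.1195; equality holds whenever A is normal, though it can also hold for some non-normal A.)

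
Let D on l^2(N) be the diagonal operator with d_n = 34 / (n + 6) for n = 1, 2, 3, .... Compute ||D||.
||D|| = 34/7 (attained at n = 1)

For D diagonal, ||D|| = sup_n |d_n| = sup_n 34/(n + 6). This is positive and strictly decreasing in n, so the supremum is attained at n = 1: d_1 = 34/(1 + 6) = 34/7. Hence ||D|| = 34/7.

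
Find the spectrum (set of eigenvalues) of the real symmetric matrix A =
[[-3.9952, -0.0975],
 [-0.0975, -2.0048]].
sigma(A) ≈ {-4, -2}

A is real symmetric, so its spectrum consists of real eigenvalues. Expanding the characteristic polynomial of the displayed matrix gives
  det(λ I - A) = p(λ) = λ^2 + (6)λ + (8).
Solving p(λ) = 0 yields eigenvalues ≈ -4, -2. (A is shown rounded to 4 decimals, so these recover the underlying integer eigenvalues to within that precision.)
Verification: the trace of A = -6 equals the sum of eigenvalues -6, and det(A) ≈ 8.0001 matches the eigenvalue product 8.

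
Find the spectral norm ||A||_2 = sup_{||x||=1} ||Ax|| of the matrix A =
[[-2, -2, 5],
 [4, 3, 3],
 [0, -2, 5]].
||A||_2 ≈ 7.8615 (= sqrt(largest eigenvalue of A^T A))

||A||_2 = sigma_max(A) = sqrt(lambda_max(A^T A)). Form the symmetric matrix M = A^T A =
[[20, 16, 2],
 [16, 17, -11],
 [2, -11, 59]].
Its characteristic polynomial (trace, sum of principal 2x2 minors, determinant of M give the coefficients) is
  p(λ) = det(λ I - M) = λ^3 - 96λ^2 + 2142λ - 1764.
No integer candidate from the rational root theorem (±divisors of 1764) is a root, so the roots are irrational. The cubic discriminant is Δ = 3175644528 > 0, so there are three distinct real roots. p(0) = -1764 and p(1) = 283 have opposite signs, so a root lies in (0, 1); Newton's method refines it to λ ≈ 0.8561. p(33) = 315 and p(34) = -608 have opposite signs, so a root lies in (33, 34); Newton's method refines it to λ ≈ 33.3402. p(61) = -1337 and p(62) = 344 have opposite signs, so a root lies in (61, 62); Newton's method refines it to λ ≈ 61.8037. Check (Vieta): the three roots sum to 96, matching tr M = 96.
So the eigenvalues of A^T A are ≈ 0.8561, 33.3402, 61.8037 (all ≥ 0, as they must be for A^T A). The largest is λ_max ≈ 61.8037, hence ||A||_2 = sqrt(λ_max) ≈ 7.8615.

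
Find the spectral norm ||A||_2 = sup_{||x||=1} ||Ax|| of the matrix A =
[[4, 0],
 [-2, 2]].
||A||_2 = sqrt((24 + sqrt(320))/2) ≈ 4.5765 (= sqrt(largest eigenvalue of A^T A))

||A||_2 = sigma_max(A) = sqrt(lambda_max(A^T A)). Form the symmetric matrix M = A^T A =
[[20, -4],
 [-4, 4]].
Its characteristic polynomial (trace, determinant of M give the coefficients) is
  p(λ) = det(λ I - M) = λ^2 - 24λ + 64.
For λ^2 - 24λ + 64 the discriminant is 320. It is nonnegative but not a perfect square, so the roots are real and irrational: λ = (24 ± sqrt(320))/2 ≈ 20.9443, 3.0557.
So the eigenvalues of A^T A are ≈ 3.0557, 20.9443 (all ≥ 0, as they must be for A^T A). The largest is λ_max = (24 + sqrt(320))/2 ≈ 20.9443, hence ||A||_2 = sqrt(λ_max) = sqrt((24 + sqrt(320))/2) ≈ 4.5765.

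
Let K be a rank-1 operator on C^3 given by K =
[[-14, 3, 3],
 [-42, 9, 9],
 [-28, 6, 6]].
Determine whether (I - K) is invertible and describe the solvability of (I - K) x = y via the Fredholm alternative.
(I - K) is singular (det(I - K) = 0, i.e. 1 ∈ sigma(K)). (I - K) x = y is solvable iff y ⊥ ker((I - K)^*) = span{(-14, 3, 3)}, i.e. iff -14y_1 + 3y_2 + 3y_3 = 0. When solvable, the solutions are x = y + c·(1, 3, 2), c arbitrary (ker(I - K) = span{(1, 3, 2)}, dimension 1).

K has rank 1, so it is an outer product K = u v^T: every row of K is a multiple of one row vector. Reading off the entries, u = (1, 3, 2) and v = (-14, 3, 3) (row i of K equals u_i·v^T). A rank-one matrix u v^T satisfies K u = u (v·u) and kills the (2)-dimensional subspace v^⊥, so its characteristic polynomial is lambda^2 (lambda - v·u) with v·u = tr K = 1. Hence the eigenvalues of I - K are 1 (multiplicity 2) and 1 - (1) = 0, so det(I - K) = 0. (Direct check: I - K =
[[15, -3, -3],
 [42, -8, -9],
 [28, -6, -5]]
has determinant 0.) So 1 is an eigenvalue of K and (I - K) is not invertible. The finite-dimensional Fredholm alternative says: either (I - K) is invertible, or ker(I - K) ≠ {0} and then range(I - K) = ker((I - K)^*)^⊥, with dim ker(I - K) = dim ker((I - K)^*). We are in the second case, so we need both kernels. Kernel of I - K: (I - K) u = u - u (v·u) = u - u = 0, so ker(I - K) = span{u} = span{(1, 3, 2)} (it is exactly 1-dimensional because rank(I - K) = 2). Kernel of the adjoint: K is real, so (I - K)^* = I - K^T = I - v u^T, and (I - v u^T) v = v - v (u·v) = 0; hence ker((I - K)^*) = span{v} = span{(-14, 3, 3)}. Therefore (I - K) x = y is solvable iff <y, v> = 0, i.e. iff -14y_1 + 3y_2 + 3y_3 = 0. When this holds, K y = u (v·y) = 0, so (I - K) y = y and x = y is a particular solution; the full solution set is the line x = y + c·u = y + c·(1, 3, 2), c ∈ C.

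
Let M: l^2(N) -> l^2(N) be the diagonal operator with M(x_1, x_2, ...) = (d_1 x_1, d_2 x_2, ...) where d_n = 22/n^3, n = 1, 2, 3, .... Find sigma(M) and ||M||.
sigma(M) = {22/n^3 : n ≥ 1} ∪ {0}; ||M|| = 22

A bounded diagonal operator on l^2 with diagonal entries d_n has spectrum equal to the closure of {d_n : n ≥ 1}: every d_n is an eigenvalue (with eigenvector e_n), so {d_n} ⊂ sigma(M); the spectrum is closed, so its closure is too; and for lambda not in the closure, (M - lambda I) has bounded inverse (the diagonal entries 1/(d_n - lambda) are bounded). For our sequence d_n = 22/n^3, n = 1, 2, 3, ...:
  - {d_n} = {22/n^3 : n ≥ 1}; the only limit point is 0
  - closure = {22/n^3 : n ≥ 1} ∪ {0}
For the norm: a diagonal operator has ||M|| = sup_n |d_n|. Here d_n = 22/n^3 is positive and decreasing, so sup_n |d_n| = d_1 = 22. So ||M|| = 22.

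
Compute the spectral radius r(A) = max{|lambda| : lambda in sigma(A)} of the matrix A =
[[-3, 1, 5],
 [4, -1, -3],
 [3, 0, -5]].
r(A) ≈ 8.3646

The eigenvalues of A are the roots of its characteristic polynomial. With M = A (coefficients from the trace, the sum of principal 2x2 minors, and det A):
  p(λ) = det(λ I - M) = λ^3 + 9λ^2 + 4λ - 11.
No integer candidate from the rational root theorem (±divisors of 11) is a root, so the roots are irrational. The cubic discriminant is Δ = 22721 > 0, so there are three distinct real roots. p(-9) = -47 and p(-8) = 21 have opposite signs, so a root lies in (-9, -8); Newton's method refines it to λ ≈ -8.3646. p(-2) = 9 and p(-1) = -7 have opposite signs, so a root lies in (-2, -1); Newton's method refines it to λ ≈ -1.5077. p(0) = -11 and p(1) = 3 have opposite signs, so a root lies in (0, 1); Newton's method refines it to λ ≈ 0.8722. Check (Vieta): the three roots sum to -9, matching tr M = -9.
Thus the eigenvalues (to 4 decimals) are -8.3646 (modulus 8.3646); -1.5077 (modulus 1.5077); 0.8722 (modulus 0.8722). The spectral radius is the largest modulus: r(A) ≈ 8.3646. (Cross-check: r(A) ≤ ||A||_2 ≈ 9.5695; equality holds whenever A is normal, though it can also hold for some non-normal A.)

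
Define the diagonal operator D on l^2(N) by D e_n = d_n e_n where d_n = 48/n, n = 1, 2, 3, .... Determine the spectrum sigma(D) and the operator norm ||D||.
sigma(D) = {48/n : n ≥ 1} ∪ {0}; ||D|| = 48

A bounded diagonal operator on l^2 with diagonal entries d_n has spectrum equal to the closure of {d_n : n ≥ 1}: every d_n is an eigenvalue (with eigenvector e_n), so {d_n} ⊂ sigma(D); the spectrum is closed, so its closure is too; and for lambda not in the closure, (D - lambda I) has bounded inverse (the diagonal entries 1/(d_n - lambda) are bounded). For our sequence d_n = 48/n, n = 1, 2, 3, ...:
  - {d_n} = {48/n : n ≥ 1}; the only limit point is 0
  - closure = {48/n : n ≥ 1} ∪ {0}
For the norm: a diagonal operator has ||D|| = sup_n |d_n|. Here d_n = 48/n is positive and decreasing, so sup_n |d_n| = d_1 = 48. So ||D|| = 48.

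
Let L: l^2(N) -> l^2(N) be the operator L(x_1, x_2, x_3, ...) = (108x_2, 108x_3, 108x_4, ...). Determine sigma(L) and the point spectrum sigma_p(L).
sigma(L) = closed disk {z in C : |z| ≤ 108}; sigma_p(L) = open disk {z in C : |z| < 108}

Note L = 108·V where V is the unit left shift (V x)_k = x_{k+1}; so sigma(L) = 108·sigma(V) and ||L|| = 108||V||. ||L x||^2 = 11664sum_{k≥2} |x_k|^2 ≤ 11664||x||^2, with equality on {x : x_1 = 0}, so ||L|| = 108. For any lambda with |lambda| < 108, set r = lambda/108 (|r| < 1); the vector x = (1, r, r^2, ...) is in l^2 and satisfies L x = 108(r, r^2, ...) = lambda x, so lambda is an eigenvalue. On the boundary |lambda| = 108 the geometric series diverges, so no l^2 eigenvector exists, but these lambda lie in the approximate point spectrum. Hence sigma(L) is the closed disk of radius 108 and sigma_p(L) is the open disk.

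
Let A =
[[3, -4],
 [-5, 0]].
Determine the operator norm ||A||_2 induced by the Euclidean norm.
||A||_2 = sqrt(40) ≈ 6.3246 (= sqrt(largest eigenvalue of A^T A))

||A||_2 = sigma_max(A) = sqrt(lambda_max(A^T A)). Form the symmetric matrix M = A^T A =
[[34, -12],
 [-12, 16]].
Its characteristic polynomial (trace, determinant of M give the coefficients) is
  p(λ) = det(λ I - M) = λ^2 - 50λ + 400.
For λ^2 - 50λ + 400 the discriminant is 900. It is a perfect square (30^2), so the roots are rational: λ = (50 ± 30)/2 = 40, 10.
So the eigenvalues of A^T A are ≈ 10, 40 (all ≥ 0, as they must be for A^T A). The largest is λ_max = 40, hence ||A||_2 = sqrt(λ_max) = sqrt(40) ≈ 6.3246.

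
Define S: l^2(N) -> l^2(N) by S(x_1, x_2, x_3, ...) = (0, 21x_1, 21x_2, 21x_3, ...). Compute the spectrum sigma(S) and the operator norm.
sigma(S) = closed disk {z in C : |z| ≤ 21}; ||S|| = 21

Note S = 21·U where U is the unit right shift (U x)_k = x_{k-1} (with x_0 := 0); so ||S|| = 21||U|| and sigma(S) = 21·sigma(U). ||S x||^2 = sum_{k≥1} |21x_k|^2 = 441||x||^2, so ||S|| = 21 and sigma(S) ⊂ {|z| ≤ 21}. For any |lambda| < 21, the equation (S - lambda I) x = 0 forces x_1 = 0, then 21x_k = lambda x_{k+1} ⇒ x = 0, so S has no eigenvalues. But (S - lambda I) is not surjective for |lambda| < 21: solving (S - lambda I) x = e_1 would require x_n proportional to (lambda/21)^(-n), which is not in l^2. So every |lambda| < 21 lies in the residual spectrum. The boundary |lambda| = 21 is in the approximate point spectrum (the spectrum is closed). Hence sigma(S) is the closed disk of radius 21.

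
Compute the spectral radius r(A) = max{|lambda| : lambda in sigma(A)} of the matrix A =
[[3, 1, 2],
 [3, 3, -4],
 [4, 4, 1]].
r(A) ≈ 4.4202

The eigenvalues of A are the roots of its characteristic polynomial. With M = A (coefficients from the trace, the sum of principal 2x2 minors, and det A):
  p(λ) = det(λ I - M) = λ^3 - 7λ^2 + 20λ - 38.
No integer candidate from the rational root theorem (±divisors of 38) is a root, so the roots are irrational. The cubic discriminant is Δ = -7764 < 0, so there is one real root and a complex-conjugate pair. p(4) = -6 and p(5) = 12 have opposite signs, so a root lies in (4, 5); Newton's method refines it to λ ≈ 4.4202. Dividing out (λ - (4.4202)) leaves approximately λ^2 - 2.5798λ + 8.5968. For λ^2 - 2.5798λ + 8.5968 the discriminant is -27.7321. It is negative, so the remaining roots are the complex-conjugate pair λ ≈ 1.2899 ± 2.6331i. Their product equals the constant term, so |λ|^2 ≈ 8.5968 and |λ| ≈ 2.932.
Thus the eigenvalues (to 4 decimals) are 4.4202 (modulus 4.4202); 1.2899 ± 2.6331i (modulus 2.932). The spectral radius is the largest modulus: r(A) ≈ 4.4202. (Cross-check: r(A) ≤ ||A||_2 ≈ 7.6854; equality holds whenever A is normal, though it can also hold for some non-normal A.)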